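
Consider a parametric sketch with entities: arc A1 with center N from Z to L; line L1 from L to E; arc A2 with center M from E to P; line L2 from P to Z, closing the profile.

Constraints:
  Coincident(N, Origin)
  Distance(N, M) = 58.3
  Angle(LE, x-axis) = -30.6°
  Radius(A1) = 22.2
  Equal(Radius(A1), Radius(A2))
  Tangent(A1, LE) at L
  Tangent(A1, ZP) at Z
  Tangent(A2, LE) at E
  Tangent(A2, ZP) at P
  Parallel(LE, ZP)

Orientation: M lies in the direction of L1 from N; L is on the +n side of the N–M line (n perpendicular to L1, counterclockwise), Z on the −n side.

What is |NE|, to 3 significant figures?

62.4

The slot axis is L1's direction at -30.6°, so u = (cos -30.6°, sin -30.6°) = (0.861, -0.509) and n = (−sin -30.6°, cos -30.6°) = (0.509, 0.861). N is at the origin and M lies 58.3 along u from N, so M = 58.3·u = (50.2, -29.7). Tangency of A1 to both parallel lines with radius 22.2 puts L and Z at N ± 22.2·n: L = (11.3, 19.1), Z = (-11.3, -19.1). Equal radii place E and P the same way about M: E = M + 22.2·n = (61.5, -10.6), P = M − 22.2·n = (38.9, -48.8). Then |NE| = |E − N| = 62.4.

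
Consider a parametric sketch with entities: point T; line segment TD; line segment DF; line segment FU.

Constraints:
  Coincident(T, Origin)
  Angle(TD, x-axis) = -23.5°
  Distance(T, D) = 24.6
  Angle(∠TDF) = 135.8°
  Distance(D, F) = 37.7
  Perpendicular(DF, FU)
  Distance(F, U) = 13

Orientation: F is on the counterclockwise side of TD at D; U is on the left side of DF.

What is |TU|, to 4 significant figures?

55.49

T is at the origin; TD runs at -23.5° with length 24.6, so D = 24.6·(cos -23.5°, sin -23.5°) = (22.56, -9.809). ∠TDF = 135.8°, so DF runs at -23.5° + (180° − 135.8°) = 20.70° from the x-axis; with |DF| = 37.7, F = D + 37.7·(cos 20.70°, sin 20.70°) = (57.83, 3.517). DF is perpendicular to FU; with |FU| = 13.0 on the left of DF, U = F + 13.0·(-0.3535, 0.9354) = (53.23, 15.68). Then |TU| = |U − T| = 55.49.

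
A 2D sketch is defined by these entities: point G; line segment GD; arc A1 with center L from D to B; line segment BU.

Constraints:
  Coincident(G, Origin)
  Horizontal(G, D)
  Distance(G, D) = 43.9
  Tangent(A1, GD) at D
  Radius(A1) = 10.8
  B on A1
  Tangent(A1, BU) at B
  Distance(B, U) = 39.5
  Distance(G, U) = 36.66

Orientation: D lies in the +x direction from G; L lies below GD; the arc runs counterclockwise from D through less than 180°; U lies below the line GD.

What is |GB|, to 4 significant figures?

35.68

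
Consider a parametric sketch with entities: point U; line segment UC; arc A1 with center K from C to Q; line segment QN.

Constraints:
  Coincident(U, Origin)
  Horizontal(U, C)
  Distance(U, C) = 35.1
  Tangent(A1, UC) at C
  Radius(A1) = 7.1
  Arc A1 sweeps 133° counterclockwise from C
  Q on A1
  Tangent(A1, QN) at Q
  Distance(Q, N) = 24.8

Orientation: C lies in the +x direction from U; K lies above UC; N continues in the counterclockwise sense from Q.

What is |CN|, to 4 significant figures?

32.28

U is at the origin; UC is horizontal with |UC| = 35.1 and C on the +x side, so C = (35.10, 0.000). Tangency of A1 to UC means the radius KC is perpendicular to UC, so K = C + (0, 7.1) = (35.10, 7.100). On A1, C sits at bearing -90° from K; a 133° counterclockwise sweep puts Q at bearing 43°, so Q = K + 7.1·(cos 43°, sin 43°) = (40.29, 11.94). Tangency of A1 to QN means the radius KQ is perpendicular to QN, so QN runs along (−sin 43°, cos 43°); with |QN| = 24.8, N = (23.38, 30.08). Then |CN| = |N − C| = 32.28.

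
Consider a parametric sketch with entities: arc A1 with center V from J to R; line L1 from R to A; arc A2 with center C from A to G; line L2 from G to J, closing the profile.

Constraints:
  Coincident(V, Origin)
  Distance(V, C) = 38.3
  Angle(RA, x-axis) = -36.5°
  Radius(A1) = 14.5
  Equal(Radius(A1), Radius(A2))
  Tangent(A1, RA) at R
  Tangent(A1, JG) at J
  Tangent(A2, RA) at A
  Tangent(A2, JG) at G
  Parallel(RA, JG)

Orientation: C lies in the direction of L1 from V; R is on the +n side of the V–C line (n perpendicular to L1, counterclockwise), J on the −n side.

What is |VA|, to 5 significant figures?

40.953

The slot axis is L1's direction at -36.5°, so u = (cos -36.5°, sin -36.5°) = (0.80386, -0.59482) and n = (−sin -36.5°, cos -36.5°) = (0.59482, 0.80386). V is at the origin and C lies 38.3 along u from V, so C = 38.3·u = (30.788, -22.782). Tangency of A1 to both parallel lines with radius 14.5 puts R and J at V ± 14.5·n: R = (8.6249, 11.656), J = (-8.6249, -11.656). Equal radii place A and G the same way about C: A = C + 14.5·n = (39.413, -11.126), G = C − 14.5·n = (22.163, -34.438). Then |VA| = |A − V| = 40.953.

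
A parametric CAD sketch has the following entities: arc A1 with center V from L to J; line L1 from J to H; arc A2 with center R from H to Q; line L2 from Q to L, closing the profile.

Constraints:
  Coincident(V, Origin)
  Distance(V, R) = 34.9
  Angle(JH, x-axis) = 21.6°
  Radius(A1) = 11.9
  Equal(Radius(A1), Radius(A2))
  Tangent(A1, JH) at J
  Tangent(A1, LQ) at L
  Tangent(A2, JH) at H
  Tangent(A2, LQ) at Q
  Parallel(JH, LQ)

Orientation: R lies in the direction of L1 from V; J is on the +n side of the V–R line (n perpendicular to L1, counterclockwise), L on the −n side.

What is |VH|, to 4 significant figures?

36.87

The slot axis is L1's direction at 21.6°, so u = (cos 21.6°, sin 21.6°) = (0.9298, 0.3681) and n = (−sin 21.6°, cos 21.6°) = (-0.3681, 0.9298). V is at the origin and R lies 34.9 along u from V, so R = 34.9·u = (32.45, 12.85). Tangency of A1 to both parallel lines with radius 11.9 puts J and L at V ± 11.9·n: J = (-4.381, 11.06), L = (4.381, -11.06). Equal radii place H and Q the same way about R: H = R + 11.9·n = (28.07, 23.91), Q = R − 11.9·n = (36.83, 1.783). Then |VH| = |H − V| = 36.87.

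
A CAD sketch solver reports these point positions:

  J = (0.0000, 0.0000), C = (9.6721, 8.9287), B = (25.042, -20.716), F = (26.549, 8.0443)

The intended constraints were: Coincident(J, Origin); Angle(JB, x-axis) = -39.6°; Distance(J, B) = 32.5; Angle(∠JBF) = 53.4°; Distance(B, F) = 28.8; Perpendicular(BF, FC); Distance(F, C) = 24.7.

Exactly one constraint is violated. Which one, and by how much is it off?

Distance(F, C) = 24.7 — off by 7.80.

J = (0.00, 0.00) ✓; JB at -39.60° ✓; |JB| = 32.50 ✓; ∠JBF = 53.40° ✓; |BF| = 28.80 ✓; ∠(BF, FC) = 90.00° ✓; |FC| = 16.90 ✗.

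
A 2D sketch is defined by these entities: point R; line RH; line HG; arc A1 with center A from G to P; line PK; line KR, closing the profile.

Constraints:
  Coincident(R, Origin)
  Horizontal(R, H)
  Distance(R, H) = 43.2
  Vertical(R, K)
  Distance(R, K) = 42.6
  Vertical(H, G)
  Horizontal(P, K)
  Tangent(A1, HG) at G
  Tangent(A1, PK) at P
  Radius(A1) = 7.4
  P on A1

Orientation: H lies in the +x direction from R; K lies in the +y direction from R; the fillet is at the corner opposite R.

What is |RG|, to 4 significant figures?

55.73

R is at the origin; R and H share the same y with |RH| = 43.2 and H on the +x side, so H = (43.20, 0.000). R and K share the same x with |RK| = 42.6 and K on the +y side, so K = (0.000, 42.60). The virtual corner opposite R is at (43.20, 42.60). Tangency of A1 to HG means the radius AG is perpendicular to HG and A1 meets PK tangentially, so AP is at right angles to PK, with radius 7.4, so the center A sits 7.4 in from both sides at A = (35.80, 35.20). That places the tangent points at G = (43.20, 35.20) on HG and P = (35.80, 42.60) on PK. Then |RG| = |G − R| = 55.73.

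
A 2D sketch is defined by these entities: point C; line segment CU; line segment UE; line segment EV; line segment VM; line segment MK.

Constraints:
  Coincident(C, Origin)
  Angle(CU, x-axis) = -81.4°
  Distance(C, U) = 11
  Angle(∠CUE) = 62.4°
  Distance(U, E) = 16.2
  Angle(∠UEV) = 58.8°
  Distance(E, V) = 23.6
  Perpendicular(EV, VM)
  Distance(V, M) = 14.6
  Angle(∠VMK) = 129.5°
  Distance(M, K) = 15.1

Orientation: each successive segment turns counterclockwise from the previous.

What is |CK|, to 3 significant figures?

19.9

C is at the origin; CU runs at -81.4° with length 11.0, so U = (1.64, -10.9). ∠CUE = 62.4° gives UE at 36.2° from the x-axis; with |UE| = 16.2, E = (14.7, -1.31). ∠UEV = 58.8° gives EV at 157° from the x-axis; with |EV| = 23.6, V = (-7.07, 7.76). EV is perpendicular to VM, so VM runs at -113°; with |VM| = 14.6, M = (-12.7, -5.72). ∠VMK = 129.5° gives MK at -62.1° from the x-axis; with |MK| = 15.1, K = (-5.62, -19.1). Then |CK| = |K − C| = 19.9.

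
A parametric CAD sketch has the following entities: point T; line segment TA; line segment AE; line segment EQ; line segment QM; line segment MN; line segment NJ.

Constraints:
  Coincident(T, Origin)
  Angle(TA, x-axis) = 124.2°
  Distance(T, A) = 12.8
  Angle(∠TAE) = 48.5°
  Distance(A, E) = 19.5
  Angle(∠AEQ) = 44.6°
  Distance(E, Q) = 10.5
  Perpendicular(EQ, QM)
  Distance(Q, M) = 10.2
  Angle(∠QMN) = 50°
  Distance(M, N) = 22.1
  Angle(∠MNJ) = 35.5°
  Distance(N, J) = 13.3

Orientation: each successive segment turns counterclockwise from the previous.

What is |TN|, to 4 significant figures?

21.57

T is at the origin; TA runs at 124.2° with length 12.8, so A = (-7.195, 10.59). ∠TAE = 48.5° gives AE at -104.3° from the x-axis; with |AE| = 19.5, E = (-12.01, -8.309). ∠AEQ = 44.6° gives EQ at 31.10° from the x-axis; with |EQ| = 10.5, Q = (-3.020, -2.886). The perpendicularity gives QM at right angles to EQ, so QM runs at 121.1°; with |QM| = 10.2, M = (-8.289, 5.848). ∠QMN = 50.0° gives MN at -108.9° from the x-axis; with |MN| = 22.1, N = (-15.45, -15.06). Then |TN| = |N − T| = 21.57.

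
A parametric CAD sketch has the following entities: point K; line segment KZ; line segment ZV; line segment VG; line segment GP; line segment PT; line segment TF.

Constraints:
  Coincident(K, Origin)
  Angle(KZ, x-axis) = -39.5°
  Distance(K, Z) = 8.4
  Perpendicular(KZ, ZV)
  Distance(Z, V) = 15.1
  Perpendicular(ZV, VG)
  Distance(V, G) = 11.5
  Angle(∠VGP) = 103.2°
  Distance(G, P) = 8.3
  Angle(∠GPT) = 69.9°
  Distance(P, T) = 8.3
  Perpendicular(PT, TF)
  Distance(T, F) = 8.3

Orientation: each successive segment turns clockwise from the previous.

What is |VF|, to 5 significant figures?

6.2603

∠GPT = 69.9° gives PT at -46.400° from the x-axis; with |PT| = 8.3, T = (-2.5955, -8.2495). The perpendicularity gives TF at right angles to PT, so TF runs at -136.40°; with |TF| = 8.3, F = (-8.6061, -13.973). Then |VF| = |F − V| = 6.2603.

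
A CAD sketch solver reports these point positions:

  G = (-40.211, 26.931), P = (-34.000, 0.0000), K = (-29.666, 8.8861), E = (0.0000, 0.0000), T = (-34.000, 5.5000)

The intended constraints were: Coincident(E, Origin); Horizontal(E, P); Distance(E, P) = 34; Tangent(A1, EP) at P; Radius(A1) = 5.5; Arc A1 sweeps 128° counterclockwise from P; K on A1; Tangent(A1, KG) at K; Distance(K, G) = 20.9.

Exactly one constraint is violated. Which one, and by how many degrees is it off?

Tangent(A1, KG) at K — off by 7.70°.

E = (0.00, 0.00) ✓; E.y = 0.00, P.y = 0.00 ✓; |EP| = 34.00 ✓; ∠(TP, PE) = 90.00° ✓; |TP| = 5.500 ✓; bearing(T→K) − bearing(T→P) = 128.0° ✓; |TK| = 5.500 ✓; ∠(TK, KG) = 97.70° ✗; |KG| = 20.90 ✓.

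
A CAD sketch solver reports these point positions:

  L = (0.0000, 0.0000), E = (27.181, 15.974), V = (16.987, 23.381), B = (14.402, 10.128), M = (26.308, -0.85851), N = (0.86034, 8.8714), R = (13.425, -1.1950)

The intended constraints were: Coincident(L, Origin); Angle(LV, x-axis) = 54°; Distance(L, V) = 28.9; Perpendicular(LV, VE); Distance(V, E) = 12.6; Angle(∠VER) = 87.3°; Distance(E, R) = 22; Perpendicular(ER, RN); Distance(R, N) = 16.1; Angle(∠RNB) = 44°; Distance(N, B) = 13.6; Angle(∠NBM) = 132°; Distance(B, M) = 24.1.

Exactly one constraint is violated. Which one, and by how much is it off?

Distance(B, M) = 24.1 — off by 7.90.

L = (0.00, 0.00) ✓; LV at 54.00° ✓; |LV| = 28.90 ✓; ∠(LV, VE) = 90.00° ✓; |VE| = 12.60 ✓; ∠VER = 87.30° ✓; |ER| = 22.00 ✓; ∠(ER, RN) = 90.00° ✓; |RN| = 16.10 ✓; ∠RNB = 44.00° ✓; |NB| = 13.60 ✓; ∠NBM = 132.0° ✓; |BM| = 16.20 ✗.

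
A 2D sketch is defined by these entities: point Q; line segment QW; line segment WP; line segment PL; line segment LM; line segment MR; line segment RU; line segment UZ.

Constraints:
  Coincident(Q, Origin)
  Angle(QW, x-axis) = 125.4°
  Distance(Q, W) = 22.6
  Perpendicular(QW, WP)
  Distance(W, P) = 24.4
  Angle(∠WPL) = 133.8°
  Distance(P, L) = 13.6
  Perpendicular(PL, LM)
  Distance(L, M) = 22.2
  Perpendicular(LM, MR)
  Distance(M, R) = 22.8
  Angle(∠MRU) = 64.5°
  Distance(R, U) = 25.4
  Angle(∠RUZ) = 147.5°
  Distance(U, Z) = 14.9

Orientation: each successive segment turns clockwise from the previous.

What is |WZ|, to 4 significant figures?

40.81

∠MRU = 64.5° gives RU at 53.70° from the x-axis; with |RU| = 25.4, U = (8.638, 32.94). ∠RUZ = 147.5° gives UZ at 21.20° from the x-axis; with |UZ| = 14.9, Z = (22.53, 38.33). Then |WZ| = |Z − W| = 40.81.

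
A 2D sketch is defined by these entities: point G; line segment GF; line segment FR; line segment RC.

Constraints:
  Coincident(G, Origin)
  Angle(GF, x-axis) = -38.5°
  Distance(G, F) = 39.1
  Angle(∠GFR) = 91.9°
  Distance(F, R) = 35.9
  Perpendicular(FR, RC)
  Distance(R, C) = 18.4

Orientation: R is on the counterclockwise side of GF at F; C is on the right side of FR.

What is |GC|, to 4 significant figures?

68.46

G is at the origin; GF runs at -38.5° with length 39.1, so F = 39.1·(cos -38.5°, sin -38.5°) = (30.60, -24.34). ∠GFR = 91.9°, so FR runs at -38.5° + (180° − 91.9°) = 49.60° from the x-axis; with |FR| = 35.9, R = F + 35.9·(cos 49.60°, sin 49.60°) = (53.87, 2.999). The perpendicularity gives RC at right angles to FR; with |RC| = 18.4 on the right of FR, C = R + 18.4·(0.7615, -0.6481) = (67.88, -8.927). Then |GC| = |C − G| = 68.46.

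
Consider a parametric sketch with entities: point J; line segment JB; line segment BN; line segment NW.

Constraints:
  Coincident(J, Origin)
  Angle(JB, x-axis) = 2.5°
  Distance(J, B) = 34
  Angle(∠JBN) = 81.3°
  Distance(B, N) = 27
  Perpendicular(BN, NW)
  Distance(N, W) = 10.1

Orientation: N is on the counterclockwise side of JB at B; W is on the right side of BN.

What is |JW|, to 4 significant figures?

48.87

J is at the origin; JB runs at 2.5° with length 34.0, so B = 34.0·(cos 2.5°, sin 2.5°) = (33.97, 1.483). ∠JBN = 81.3°, so BN runs at 2.5° + (180° − 81.3°) = 101.2° from the x-axis; with |BN| = 27.0, N = B + 27.0·(cos 101.2°, sin 101.2°) = (28.72, 27.97). The perpendicularity gives NW at right angles to BN; with |NW| = 10.1 on the right of BN, W = N + 10.1·(0.9810, 0.1942) = (38.63, 29.93). Then |JW| = |W − J| = 48.87.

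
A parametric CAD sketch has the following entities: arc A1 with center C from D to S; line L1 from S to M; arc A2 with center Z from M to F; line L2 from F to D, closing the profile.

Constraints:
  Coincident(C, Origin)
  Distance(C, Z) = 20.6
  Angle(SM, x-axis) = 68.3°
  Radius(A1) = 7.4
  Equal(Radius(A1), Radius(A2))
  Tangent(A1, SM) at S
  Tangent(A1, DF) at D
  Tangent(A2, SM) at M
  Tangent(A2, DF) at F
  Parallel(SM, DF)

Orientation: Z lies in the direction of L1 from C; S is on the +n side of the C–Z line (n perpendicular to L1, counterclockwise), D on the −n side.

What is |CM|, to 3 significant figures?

21.9

The slot axis is L1's direction at 68.3°, so u = (cos 68.3°, sin 68.3°) = (0.370, 0.929) and n = (−sin 68.3°, cos 68.3°) = (-0.929, 0.370). C is at the origin and Z lies 20.6 along u from C, so Z = 20.6·u = (7.62, 19.1). Tangency of A1 to both parallel lines with radius 7.4 puts S and D at C ± 7.4·n: S = (-6.88, 2.74), D = (6.88, -2.74). Equal radii place M and F the same way about Z: M = Z + 7.4·n = (0.741, 21.9), F = Z − 7.4·n = (14.5, 16.4). Then |CM| = |M − C| = 21.9.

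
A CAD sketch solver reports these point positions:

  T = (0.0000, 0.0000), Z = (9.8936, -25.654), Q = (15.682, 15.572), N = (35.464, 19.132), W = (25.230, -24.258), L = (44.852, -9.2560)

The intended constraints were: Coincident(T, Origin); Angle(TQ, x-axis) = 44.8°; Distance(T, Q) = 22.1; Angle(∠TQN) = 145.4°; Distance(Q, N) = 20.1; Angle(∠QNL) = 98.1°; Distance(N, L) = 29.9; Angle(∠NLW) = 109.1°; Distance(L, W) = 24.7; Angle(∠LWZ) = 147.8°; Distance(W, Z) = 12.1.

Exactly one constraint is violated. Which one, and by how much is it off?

Distance(W, Z) = 12.1 — off by 3.30.

T = (0.00, 0.00) ✓; TQ at 44.80° ✓; |TQ| = 22.10 ✓; ∠TQN = 145.4° ✓; |QN| = 20.10 ✓; ∠QNL = 98.10° ✓; |NL| = 29.90 ✓; ∠NLW = 109.1° ✓; |LW| = 24.70 ✓; ∠LWZ = 147.8° ✓; |WZ| = 15.40 ✗.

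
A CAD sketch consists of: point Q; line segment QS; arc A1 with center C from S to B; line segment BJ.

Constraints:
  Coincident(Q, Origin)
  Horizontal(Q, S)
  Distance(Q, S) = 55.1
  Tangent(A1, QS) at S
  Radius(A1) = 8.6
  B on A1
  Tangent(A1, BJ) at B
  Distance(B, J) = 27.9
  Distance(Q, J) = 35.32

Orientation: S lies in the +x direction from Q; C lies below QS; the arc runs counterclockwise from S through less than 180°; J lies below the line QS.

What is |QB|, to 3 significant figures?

49.4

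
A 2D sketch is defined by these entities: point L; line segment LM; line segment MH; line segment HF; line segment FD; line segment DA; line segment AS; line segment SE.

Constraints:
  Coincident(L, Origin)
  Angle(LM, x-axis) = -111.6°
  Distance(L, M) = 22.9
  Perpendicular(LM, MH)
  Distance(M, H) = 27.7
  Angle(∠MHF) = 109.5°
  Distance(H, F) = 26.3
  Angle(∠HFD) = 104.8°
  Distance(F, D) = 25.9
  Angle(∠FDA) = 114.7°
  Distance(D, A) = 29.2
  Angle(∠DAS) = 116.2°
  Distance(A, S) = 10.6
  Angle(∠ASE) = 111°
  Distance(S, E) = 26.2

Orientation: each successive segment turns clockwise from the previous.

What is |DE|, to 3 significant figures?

32.9

∠DAS = 116.2° gives AS at -116° from the x-axis; with |AS| = 10.6, S = (5.07, -11.8). ∠ASE = 111.0° gives SE at 175° from the x-axis; with |SE| = 26.2, E = (-21.0, -9.34). Then |DE| = |E − D| = 32.9.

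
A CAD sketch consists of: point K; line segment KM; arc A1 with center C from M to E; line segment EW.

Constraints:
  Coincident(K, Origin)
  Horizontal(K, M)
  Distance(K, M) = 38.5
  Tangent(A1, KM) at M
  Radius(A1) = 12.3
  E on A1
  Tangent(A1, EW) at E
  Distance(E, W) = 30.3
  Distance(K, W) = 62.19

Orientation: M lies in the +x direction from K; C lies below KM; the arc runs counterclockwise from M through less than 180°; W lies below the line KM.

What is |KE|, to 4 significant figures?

33.51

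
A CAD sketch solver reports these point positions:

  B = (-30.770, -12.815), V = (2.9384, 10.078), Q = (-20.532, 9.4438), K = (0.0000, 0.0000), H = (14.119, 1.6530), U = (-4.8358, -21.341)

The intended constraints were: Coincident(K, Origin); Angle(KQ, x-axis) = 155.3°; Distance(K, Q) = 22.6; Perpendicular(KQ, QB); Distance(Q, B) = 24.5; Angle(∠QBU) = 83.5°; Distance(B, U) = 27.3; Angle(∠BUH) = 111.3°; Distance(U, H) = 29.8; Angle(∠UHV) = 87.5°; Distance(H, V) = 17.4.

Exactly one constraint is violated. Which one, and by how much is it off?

Distance(H, V) = 17.4 — off by 3.40.

K = (0.00, 0.00) ✓; KQ at 155.3° ✓; |KQ| = 22.60 ✓; ∠(KQ, QB) = 90.00° ✓; |QB| = 24.50 ✓; ∠QBU = 83.50° ✓; |BU| = 27.30 ✓; ∠BUH = 111.3° ✓; |UH| = 29.80 ✓; ∠UHV = 87.50° ✓; |HV| = 14.00 ✗.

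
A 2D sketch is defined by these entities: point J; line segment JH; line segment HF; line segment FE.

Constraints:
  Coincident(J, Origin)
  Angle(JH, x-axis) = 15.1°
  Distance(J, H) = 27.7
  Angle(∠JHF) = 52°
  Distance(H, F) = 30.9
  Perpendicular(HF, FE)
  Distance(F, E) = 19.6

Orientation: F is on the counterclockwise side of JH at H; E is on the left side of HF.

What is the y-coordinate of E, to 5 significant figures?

10.095

J is at the origin; JH runs at 15.1° with length 27.7, so H = 27.7·(cos 15.1°, sin 15.1°) = (26.744, 7.2160). ∠JHF = 52.0°, so HF runs at 15.1° + (180° − 52.0°) = 143.10° from the x-axis; with |HF| = 30.9, F = H + 30.9·(cos 143.10°, sin 143.10°) = (2.0333, 25.769). The perpendicularity gives FE at right angles to HF; with |FE| = 19.6 on the left of HF, E = F + 19.6·(-0.60042, -0.79968) = (-9.7349, 10.095). So E.y = 10.095.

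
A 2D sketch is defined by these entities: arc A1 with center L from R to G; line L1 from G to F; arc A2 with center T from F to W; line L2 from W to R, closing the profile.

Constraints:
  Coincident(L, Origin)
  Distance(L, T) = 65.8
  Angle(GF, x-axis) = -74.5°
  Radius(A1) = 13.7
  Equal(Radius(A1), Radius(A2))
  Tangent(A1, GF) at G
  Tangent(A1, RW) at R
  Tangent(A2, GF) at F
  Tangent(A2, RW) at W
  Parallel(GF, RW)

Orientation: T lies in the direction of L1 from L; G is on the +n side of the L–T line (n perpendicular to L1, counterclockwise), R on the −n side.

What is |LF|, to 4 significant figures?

67.21

The slot axis is L1's direction at -74.5°, so u = (cos -74.5°, sin -74.5°) = (0.2672, -0.9636) and n = (−sin -74.5°, cos -74.5°) = (0.9636, 0.2672). L is at the origin and T lies 65.8 along u from L, so T = 65.8·u = (17.58, -63.41). Tangency of A1 to both parallel lines with radius 13.7 puts G and R at L ± 13.7·n: G = (13.20, 3.661), R = (-13.20, -3.661). Equal radii place F and W the same way about T: F = T + 13.7·n = (30.79, -59.75), W = T − 13.7·n = (4.383, -67.07). Then |LF| = |F − L| = 67.21.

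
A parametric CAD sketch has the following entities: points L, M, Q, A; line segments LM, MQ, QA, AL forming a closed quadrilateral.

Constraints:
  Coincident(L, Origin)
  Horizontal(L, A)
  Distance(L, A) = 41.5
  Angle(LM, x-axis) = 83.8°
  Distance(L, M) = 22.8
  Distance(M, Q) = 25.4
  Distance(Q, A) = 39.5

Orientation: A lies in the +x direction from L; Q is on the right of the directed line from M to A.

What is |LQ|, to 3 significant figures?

3.44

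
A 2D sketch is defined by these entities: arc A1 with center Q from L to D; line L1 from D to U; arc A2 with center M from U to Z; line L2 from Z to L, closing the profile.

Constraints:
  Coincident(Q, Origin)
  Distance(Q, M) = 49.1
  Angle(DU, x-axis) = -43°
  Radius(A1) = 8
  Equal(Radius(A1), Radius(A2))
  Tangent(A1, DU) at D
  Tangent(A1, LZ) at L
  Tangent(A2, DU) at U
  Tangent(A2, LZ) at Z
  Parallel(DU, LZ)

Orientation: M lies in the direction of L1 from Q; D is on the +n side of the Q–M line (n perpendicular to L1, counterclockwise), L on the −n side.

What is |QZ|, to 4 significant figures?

49.75

Tangency of A1 to both parallel lines with radius 8.0 puts D and L at Q ± 8.0·n: D = (5.456, 5.851), L = (-5.456, -5.851). Equal radii place U and Z the same way about M: U = M + 8.0·n = (41.37, -27.64), Z = M − 8.0·n = (30.45, -39.34). Then |QZ| = |Z − Q| = 49.75.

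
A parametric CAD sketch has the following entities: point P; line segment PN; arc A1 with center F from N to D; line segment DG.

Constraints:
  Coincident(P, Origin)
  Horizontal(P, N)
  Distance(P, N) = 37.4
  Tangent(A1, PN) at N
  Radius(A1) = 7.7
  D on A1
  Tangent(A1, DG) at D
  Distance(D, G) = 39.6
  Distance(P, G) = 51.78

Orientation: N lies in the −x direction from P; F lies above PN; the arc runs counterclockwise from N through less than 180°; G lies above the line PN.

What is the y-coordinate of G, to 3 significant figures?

45.8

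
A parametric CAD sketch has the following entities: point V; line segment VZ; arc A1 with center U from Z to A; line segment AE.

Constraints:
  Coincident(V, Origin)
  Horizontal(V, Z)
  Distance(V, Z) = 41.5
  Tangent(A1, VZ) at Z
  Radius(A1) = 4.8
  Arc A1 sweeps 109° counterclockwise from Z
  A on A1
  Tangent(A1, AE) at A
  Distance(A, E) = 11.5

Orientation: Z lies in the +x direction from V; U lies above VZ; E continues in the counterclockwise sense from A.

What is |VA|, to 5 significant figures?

46.476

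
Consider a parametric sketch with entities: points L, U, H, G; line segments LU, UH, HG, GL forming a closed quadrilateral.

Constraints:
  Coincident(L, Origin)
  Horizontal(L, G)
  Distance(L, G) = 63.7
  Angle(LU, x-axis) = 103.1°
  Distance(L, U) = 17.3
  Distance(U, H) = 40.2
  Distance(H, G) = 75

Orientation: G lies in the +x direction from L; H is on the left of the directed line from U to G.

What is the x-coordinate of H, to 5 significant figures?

11.588

L is at the origin; LG is horizontal with |LG| = 63.7 and G in +x, so G = (63.7, 0). LU runs at 103.1° with |LU| = 17.3, so U = (-3.9211, 16.850). H is determined by |UH| = 40.2 and |HG| = 75.0 together: it lies at the intersection of circle(U, 40.2) and circle(G, 75.0). With |UG| = 69.689, the foot of the radical line on UG is 6.0811 from U and the perpendicular offset is √(40.2² − 6.0811²) = 39.737. Taking the left-of-UG solution: H = (11.588, 53.938).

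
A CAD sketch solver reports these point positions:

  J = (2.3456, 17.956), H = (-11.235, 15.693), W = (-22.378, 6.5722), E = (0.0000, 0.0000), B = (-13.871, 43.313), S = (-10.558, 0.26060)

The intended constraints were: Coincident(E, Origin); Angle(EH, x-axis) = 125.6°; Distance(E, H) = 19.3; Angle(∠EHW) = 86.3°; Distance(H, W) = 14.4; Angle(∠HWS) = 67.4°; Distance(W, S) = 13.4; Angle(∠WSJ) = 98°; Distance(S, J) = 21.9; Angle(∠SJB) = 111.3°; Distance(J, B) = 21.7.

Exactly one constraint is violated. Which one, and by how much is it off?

Distance(J, B) = 21.7 — off by 8.40.

E = (0.00, 0.00) ✓; EH at 125.6° ✓; |EH| = 19.30 ✓; ∠EHW = 86.30° ✓; |HW| = 14.40 ✓; ∠HWS = 67.40° ✓; |WS| = 13.40 ✓; ∠WSJ = 98.00° ✓; |SJ| = 21.90 ✓; ∠SJB = 111.3° ✓; |JB| = 30.10 ✗.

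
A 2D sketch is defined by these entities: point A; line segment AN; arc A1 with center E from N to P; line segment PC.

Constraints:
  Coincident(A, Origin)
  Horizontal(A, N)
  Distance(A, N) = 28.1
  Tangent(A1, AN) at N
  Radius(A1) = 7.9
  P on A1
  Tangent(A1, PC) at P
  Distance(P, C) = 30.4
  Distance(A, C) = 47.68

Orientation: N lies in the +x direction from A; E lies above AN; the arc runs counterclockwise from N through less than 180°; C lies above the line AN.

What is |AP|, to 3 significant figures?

37.1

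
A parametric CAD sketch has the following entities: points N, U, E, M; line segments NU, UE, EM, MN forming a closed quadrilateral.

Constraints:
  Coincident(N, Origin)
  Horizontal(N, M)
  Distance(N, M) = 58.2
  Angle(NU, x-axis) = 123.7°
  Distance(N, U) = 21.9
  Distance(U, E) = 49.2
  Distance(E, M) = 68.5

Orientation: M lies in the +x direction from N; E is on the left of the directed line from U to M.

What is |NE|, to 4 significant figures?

59.38

Checks: |UE| = 49.20 ✓; |EM| = 68.50 ✓.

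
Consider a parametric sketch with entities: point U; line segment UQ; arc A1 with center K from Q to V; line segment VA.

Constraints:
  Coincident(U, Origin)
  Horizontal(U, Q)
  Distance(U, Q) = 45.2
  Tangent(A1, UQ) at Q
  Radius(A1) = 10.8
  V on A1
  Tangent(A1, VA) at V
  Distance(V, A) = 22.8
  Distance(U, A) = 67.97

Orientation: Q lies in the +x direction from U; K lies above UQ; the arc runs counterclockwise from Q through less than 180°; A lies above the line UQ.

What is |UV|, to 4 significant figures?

56.40

U is at the origin; UQ is horizontal with |UQ| = 45.2 and Q on the +x side, so Q = (45.20, 0.000). Since A1 is tangent to UQ there, KQ ⟂ UQ, so K = Q + (0, 10.8) = (45.20, 10.80). Since KV ⟂ VA (tangency), |KA| = √(10.8² + 22.8²) = 25.23 regardless of where V sits on A1. So A lies on both circle(U, 67.97) and circle(K, 25.23); the above-UQ intersection is A = (60.60, 30.78). V is the foot of the tangent from A: V = (55.75, 8.504).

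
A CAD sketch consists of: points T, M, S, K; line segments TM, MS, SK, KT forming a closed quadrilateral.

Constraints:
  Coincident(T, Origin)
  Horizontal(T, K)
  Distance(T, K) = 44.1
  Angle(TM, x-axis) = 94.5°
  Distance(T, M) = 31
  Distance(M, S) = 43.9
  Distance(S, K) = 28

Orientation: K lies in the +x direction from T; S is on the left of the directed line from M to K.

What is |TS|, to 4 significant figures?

49.87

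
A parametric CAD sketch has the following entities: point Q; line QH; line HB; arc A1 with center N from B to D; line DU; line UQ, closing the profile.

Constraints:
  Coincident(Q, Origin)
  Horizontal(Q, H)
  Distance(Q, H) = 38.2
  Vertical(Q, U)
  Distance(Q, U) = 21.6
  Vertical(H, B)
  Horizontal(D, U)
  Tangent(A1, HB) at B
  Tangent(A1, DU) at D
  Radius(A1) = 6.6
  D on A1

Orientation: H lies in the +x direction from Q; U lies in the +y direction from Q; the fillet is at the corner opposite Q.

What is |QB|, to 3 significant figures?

41.0

Q is at the origin; Q and H share the same y with |QH| = 38.2 and H on the +x side, so H = (38.2, 0.00). QU is vertical with |QU| = 21.6 and U on the +y side, so U = (0.00, 21.6). The virtual corner opposite Q is at (38.2, 21.6). Tangency of A1 to HB means the radius NB is perpendicular to HB and since A1 is tangent to DU there, ND ⟂ DU, with radius 6.6, so the center N sits 6.6 in from both sides at N = (31.6, 15.0). That places the tangent points at B = (38.2, 15.0) on HB and D = (31.6, 21.6) on DU. Then |QB| = |B − Q| = 41.0.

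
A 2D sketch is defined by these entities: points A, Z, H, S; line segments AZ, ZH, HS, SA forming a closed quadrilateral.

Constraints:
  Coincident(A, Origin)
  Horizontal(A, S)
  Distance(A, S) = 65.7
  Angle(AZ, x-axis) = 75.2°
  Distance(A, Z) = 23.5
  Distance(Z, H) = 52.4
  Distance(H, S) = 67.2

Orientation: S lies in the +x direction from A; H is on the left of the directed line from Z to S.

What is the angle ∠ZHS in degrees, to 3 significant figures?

63.1°

A is at the origin; A and S share the same y with |AS| = 65.7 and S in +x, so S = (65.7, 0). AZ runs at 75.2° with |AZ| = 23.5, so Z = (6.00, 22.7). H is determined by |ZH| = 52.4 and |HS| = 67.2 together: it lies at the intersection of circle(Z, 52.4) and circle(S, 67.2). With |ZS| = 63.9, the foot of the radical line on ZS is 18.1 from Z and the perpendicular offset is √(52.4² − 18.1²) = 49.2. Taking the left-of-ZS solution: H = (40.4, 62.3).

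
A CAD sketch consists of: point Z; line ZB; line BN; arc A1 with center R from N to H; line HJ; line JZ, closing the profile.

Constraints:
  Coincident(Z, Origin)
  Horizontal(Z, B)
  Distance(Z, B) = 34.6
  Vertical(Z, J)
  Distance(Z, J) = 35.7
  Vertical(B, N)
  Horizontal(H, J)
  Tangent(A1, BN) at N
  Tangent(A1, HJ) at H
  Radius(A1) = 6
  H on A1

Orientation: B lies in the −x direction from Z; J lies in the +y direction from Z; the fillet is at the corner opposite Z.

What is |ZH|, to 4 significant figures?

45.74

The virtual corner opposite Z is at (-34.60, 35.70). A1 meets BN tangentially, so RN is at right angles to BN and since A1 is tangent to HJ there, RH ⟂ HJ, with radius 6.0, so the center R sits 6.0 in from both sides at R = (-28.60, 29.70). That places the tangent points at N = (-34.60, 29.70) on BN and H = (-28.60, 35.70) on HJ. Then |ZH| = |H − Z| = 45.74.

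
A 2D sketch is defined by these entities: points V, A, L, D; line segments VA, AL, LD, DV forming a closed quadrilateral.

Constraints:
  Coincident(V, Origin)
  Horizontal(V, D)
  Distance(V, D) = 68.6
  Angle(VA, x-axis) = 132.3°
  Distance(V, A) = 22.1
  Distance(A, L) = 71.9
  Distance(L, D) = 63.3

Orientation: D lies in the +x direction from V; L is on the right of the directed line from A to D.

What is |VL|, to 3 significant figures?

50.3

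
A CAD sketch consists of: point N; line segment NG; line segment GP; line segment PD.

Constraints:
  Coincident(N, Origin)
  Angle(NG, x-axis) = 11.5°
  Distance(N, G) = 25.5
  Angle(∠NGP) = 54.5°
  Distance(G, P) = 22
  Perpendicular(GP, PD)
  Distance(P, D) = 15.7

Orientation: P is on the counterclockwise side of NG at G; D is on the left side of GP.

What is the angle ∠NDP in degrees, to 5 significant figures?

125.13°

N is at the origin; NG runs at 11.5° with length 25.5, so G = 25.5·(cos 11.5°, sin 11.5°) = (24.988, 5.0839). ∠NGP = 54.5°, so GP runs at 11.5° + (180° − 54.5°) = 137.00° from the x-axis; with |GP| = 22.0, P = G + 22.0·(cos 137.00°, sin 137.00°) = (8.8983, 20.088). GP ⟂ PD; with |PD| = 15.7 on the left of GP, D = P + 15.7·(-0.68200, -0.73135) = (-1.8091, 8.6056). Then cos ∠NDP = DN·DP / (|DN||DP|), giving 125.13°.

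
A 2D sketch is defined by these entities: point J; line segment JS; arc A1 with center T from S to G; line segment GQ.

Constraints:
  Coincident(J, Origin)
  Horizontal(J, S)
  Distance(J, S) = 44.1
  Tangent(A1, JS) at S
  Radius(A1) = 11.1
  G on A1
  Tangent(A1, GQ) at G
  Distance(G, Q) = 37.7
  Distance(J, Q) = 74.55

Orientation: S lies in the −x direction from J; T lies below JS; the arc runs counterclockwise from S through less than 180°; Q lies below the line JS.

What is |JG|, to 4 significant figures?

56.20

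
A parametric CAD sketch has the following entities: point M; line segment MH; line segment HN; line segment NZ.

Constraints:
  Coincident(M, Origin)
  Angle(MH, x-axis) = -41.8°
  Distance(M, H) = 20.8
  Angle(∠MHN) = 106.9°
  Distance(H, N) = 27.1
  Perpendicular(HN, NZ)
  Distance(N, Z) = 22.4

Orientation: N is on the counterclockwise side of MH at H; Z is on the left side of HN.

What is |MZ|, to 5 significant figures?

33.241

M is at the origin; MH runs at -41.8° with length 20.8, so H = 20.8·(cos -41.8°, sin -41.8°) = (15.506, -13.864). ∠MHN = 106.9°, so HN runs at -41.8° + (180° − 106.9°) = 31.300° from the x-axis; with |HN| = 27.1, N = H + 27.1·(cos 31.300°, sin 31.300°) = (38.662, 0.21509). HN is perpendicular to NZ; with |NZ| = 22.4 on the left of HN, Z = N + 22.4·(-0.51952, 0.85446) = (27.025, 19.355). Then |MZ| = |Z − M| = 33.241.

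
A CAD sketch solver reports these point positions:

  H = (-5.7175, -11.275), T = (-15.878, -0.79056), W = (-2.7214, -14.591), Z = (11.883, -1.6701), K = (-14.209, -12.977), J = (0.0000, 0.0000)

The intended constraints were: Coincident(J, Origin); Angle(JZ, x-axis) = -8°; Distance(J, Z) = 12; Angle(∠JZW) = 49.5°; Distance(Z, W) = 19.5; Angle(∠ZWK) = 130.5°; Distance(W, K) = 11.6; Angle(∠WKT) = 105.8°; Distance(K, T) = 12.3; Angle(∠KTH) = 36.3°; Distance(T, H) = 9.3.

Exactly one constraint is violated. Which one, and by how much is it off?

Distance(T, H) = 9.3 — off by 5.30.

J = (0.00, 0.00) ✓; JZ at -8.000° ✓; |JZ| = 12.00 ✓; ∠JZW = 49.50° ✓; |ZW| = 19.50 ✓; ∠ZWK = 130.5° ✓; |WK| = 11.60 ✓; ∠WKT = 105.8° ✓; |KT| = 12.30 ✓; ∠KTH = 36.30° ✓; |TH| = 14.60 ✗.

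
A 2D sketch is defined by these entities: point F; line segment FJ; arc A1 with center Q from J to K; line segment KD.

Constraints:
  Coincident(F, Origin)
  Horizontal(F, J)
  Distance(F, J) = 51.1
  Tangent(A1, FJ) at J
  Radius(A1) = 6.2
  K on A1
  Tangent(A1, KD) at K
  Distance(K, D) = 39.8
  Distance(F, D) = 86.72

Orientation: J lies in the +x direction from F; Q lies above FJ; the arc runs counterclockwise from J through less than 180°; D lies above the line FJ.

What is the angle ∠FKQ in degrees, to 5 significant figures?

38.418°

Checks: |FJ| = 51.10 ✓; |QK| = 6.200 ✓; ∠(QK, KD) = 90.00° ✓; |KD| = 39.80 ✓; |FD| = 86.72 ✓.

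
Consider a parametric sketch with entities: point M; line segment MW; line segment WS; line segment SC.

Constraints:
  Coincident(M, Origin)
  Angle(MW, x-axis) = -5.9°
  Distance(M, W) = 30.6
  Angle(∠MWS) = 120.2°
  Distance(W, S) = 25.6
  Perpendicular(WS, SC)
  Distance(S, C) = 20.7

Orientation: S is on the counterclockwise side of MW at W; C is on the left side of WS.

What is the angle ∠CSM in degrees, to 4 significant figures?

57.17°

M is at the origin; MW runs at -5.9° with length 30.6, so W = 30.6·(cos -5.9°, sin -5.9°) = (30.44, -3.145). ∠MWS = 120.2°, so WS runs at -5.9° + (180° − 120.2°) = 53.90° from the x-axis; with |WS| = 25.6, S = W + 25.6·(cos 53.90°, sin 53.90°) = (45.52, 17.54). The perpendicularity gives SC at right angles to WS; with |SC| = 20.7 on the left of WS, C = S + 20.7·(-0.8080, 0.5892) = (28.80, 29.74). Then cos ∠CSM = SC·SM / (|SC||SM|), giving 57.17°.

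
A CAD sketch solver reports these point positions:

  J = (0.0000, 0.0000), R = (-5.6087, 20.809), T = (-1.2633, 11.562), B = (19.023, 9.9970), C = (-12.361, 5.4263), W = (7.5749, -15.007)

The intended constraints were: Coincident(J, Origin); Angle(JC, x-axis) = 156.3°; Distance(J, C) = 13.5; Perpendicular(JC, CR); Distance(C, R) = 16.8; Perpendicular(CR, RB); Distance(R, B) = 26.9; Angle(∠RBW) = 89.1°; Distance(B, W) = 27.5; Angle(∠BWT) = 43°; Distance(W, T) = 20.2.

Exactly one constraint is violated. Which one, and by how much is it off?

Distance(W, T) = 20.2 — off by 7.80.

J = (0.00, 0.00) ✓; JC at 156.3° ✓; |JC| = 13.50 ✓; ∠(JC, CR) = 90.00° ✓; |CR| = 16.80 ✓; ∠(CR, RB) = 90.00° ✓; |RB| = 26.90 ✓; ∠RBW = 89.10° ✓; |BW| = 27.50 ✓; ∠BWT = 43.00° ✓; |WT| = 28.00 ✗.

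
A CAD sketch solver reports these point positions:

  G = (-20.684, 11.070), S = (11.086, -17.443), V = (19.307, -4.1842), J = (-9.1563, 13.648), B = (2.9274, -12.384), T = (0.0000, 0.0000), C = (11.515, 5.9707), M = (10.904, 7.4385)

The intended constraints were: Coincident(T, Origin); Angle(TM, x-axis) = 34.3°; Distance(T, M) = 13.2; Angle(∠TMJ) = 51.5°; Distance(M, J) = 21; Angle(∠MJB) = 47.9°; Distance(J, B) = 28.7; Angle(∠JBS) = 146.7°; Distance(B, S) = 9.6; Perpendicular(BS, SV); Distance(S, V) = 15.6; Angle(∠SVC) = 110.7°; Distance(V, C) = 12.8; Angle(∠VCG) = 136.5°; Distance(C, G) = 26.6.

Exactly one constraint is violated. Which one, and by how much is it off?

Distance(C, G) = 26.6 — off by 6.00.

T = (0.00, 0.00) ✓; TM at 34.30° ✓; |TM| = 13.20 ✓; ∠TMJ = 51.50° ✓; |MJ| = 21.00 ✓; ∠MJB = 47.90° ✓; |JB| = 28.70 ✓; ∠JBS = 146.7° ✓; |BS| = 9.600 ✓; ∠(BS, SV) = 90.00° ✓; |SV| = 15.60 ✓; ∠SVC = 110.7° ✓; |VC| = 12.80 ✓; ∠VCG = 136.5° ✓; |CG| = 32.60 ✗.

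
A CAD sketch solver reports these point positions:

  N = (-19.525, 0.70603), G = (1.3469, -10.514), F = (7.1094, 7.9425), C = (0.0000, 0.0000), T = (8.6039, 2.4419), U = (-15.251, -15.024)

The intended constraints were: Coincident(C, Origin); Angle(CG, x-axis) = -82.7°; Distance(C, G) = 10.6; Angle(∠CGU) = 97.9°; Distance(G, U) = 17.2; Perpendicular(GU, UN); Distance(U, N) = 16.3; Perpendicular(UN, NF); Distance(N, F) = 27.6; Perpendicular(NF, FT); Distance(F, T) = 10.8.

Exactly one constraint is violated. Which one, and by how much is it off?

Distance(F, T) = 10.8 — off by 5.10.

C = (0.00, 0.00) ✓; CG at -82.70° ✓; |CG| = 10.60 ✓; ∠CGU = 97.90° ✓; |GU| = 17.20 ✓; ∠(GU, UN) = 90.00° ✓; |UN| = 16.30 ✓; ∠(UN, NF) = 90.00° ✓; |NF| = 27.60 ✓; ∠(NF, FT) = 90.00° ✓; |FT| = 5.700 ✗.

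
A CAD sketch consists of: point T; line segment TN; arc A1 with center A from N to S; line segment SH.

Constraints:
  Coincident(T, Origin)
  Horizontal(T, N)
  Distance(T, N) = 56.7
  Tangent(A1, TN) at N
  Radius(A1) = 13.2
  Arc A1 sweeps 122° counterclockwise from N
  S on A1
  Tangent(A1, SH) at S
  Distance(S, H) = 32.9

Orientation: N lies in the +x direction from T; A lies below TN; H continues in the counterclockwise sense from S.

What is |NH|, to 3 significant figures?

48.5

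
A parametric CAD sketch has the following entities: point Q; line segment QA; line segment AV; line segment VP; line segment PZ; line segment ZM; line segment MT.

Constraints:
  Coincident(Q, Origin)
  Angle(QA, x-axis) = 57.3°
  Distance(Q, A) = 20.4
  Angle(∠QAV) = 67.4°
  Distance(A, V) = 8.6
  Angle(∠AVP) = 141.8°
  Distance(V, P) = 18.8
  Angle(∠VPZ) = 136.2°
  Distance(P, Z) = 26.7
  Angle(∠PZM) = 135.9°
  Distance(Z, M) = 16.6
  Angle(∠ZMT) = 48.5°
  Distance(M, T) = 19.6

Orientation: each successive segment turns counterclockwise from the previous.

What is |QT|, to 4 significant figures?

14.49

∠PZM = 135.9° gives ZM at -64.00° from the x-axis; with |ZM| = 16.6, M = (-15.05, -30.48). ∠ZMT = 48.5° gives MT at 67.50° from the x-axis; with |MT| = 19.6, T = (-7.547, -12.37). Then |QT| = |T − Q| = 14.49.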